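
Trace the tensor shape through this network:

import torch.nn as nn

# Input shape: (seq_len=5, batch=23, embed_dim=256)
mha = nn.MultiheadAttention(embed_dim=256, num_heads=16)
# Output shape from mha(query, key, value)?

Input shape: (5, 23, 256)
Output shape: (5, 23, 256)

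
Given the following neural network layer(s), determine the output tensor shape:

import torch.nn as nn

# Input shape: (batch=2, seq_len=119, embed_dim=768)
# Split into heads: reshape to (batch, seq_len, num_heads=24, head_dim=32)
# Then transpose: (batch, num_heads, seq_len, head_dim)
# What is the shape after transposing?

Input shape: (2, 119, 768)
  -> after reshape: (2, 119, 24, 32)
Output shape: (2, 24, 119, 32)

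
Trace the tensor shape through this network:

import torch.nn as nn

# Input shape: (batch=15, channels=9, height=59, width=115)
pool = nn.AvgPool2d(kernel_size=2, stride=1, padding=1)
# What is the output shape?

Input shape: (15, 9, 59, 115)
Output shape: (15, 9, 60, 116)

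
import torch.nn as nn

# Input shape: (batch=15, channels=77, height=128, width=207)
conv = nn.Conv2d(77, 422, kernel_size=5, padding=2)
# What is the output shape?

Input shape: (15, 77, 128, 207)
Output shape: (15, 422, 128, 207)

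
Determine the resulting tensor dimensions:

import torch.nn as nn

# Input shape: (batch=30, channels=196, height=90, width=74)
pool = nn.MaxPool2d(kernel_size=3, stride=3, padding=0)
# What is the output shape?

Input shape: (30, 196, 90, 74)
Output shape: (30, 196, 30, 24)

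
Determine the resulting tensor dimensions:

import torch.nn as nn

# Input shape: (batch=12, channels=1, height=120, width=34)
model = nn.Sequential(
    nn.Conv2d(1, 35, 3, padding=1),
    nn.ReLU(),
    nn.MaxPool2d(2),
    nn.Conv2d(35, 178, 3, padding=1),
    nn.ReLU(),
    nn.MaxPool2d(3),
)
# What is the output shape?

Input shape: (12, 1, 120, 34)
  -> after first Conv2d: (12, 35, 120, 34)
  -> after first MaxPool2d: (12, 35, 60, 17)
  -> after second Conv2d: (12, 178, 60, 17)
Output shape: (12, 178, 20, 5)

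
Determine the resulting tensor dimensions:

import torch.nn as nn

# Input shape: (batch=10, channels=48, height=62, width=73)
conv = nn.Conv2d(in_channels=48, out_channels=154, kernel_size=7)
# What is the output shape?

Input shape: (10, 48, 62, 73)
Output shape: (10, 154, 56, 67)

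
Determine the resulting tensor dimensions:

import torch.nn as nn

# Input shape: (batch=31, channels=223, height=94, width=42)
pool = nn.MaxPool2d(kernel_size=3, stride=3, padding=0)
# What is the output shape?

Input shape: (31, 223, 94, 42)
Output shape: (31, 223, 31, 14)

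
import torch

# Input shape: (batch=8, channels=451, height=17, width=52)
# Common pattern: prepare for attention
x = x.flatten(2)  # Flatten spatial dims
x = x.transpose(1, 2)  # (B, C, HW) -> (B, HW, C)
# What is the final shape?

Input shape: (8, 451, 17, 52)
  -> after flatten(2): (8, 451, 884)
Output shape: (8, 884, 451)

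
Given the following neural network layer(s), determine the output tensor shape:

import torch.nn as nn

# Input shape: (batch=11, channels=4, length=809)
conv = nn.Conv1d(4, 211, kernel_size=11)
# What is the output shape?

Input shape: (11, 4, 809)
Output shape: (11, 211, 799)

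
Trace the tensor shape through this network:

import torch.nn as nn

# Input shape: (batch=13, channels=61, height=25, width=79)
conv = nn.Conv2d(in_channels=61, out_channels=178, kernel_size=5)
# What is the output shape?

Input shape: (13, 61, 25, 79)
Output shape: (13, 178, 21, 75)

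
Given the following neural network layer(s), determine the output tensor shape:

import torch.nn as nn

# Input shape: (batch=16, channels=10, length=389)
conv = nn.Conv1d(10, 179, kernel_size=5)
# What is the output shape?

Input shape: (16, 10, 389)
Output shape: (16, 179, 385)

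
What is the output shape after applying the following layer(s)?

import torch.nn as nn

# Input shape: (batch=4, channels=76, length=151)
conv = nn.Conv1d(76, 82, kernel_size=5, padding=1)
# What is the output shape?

Input shape: (4, 76, 151)
Output shape: (4, 82, 149)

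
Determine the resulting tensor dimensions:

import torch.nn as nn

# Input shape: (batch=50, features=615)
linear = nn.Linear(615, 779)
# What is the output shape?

Input shape: (50, 615)
Output shape: (50, 779)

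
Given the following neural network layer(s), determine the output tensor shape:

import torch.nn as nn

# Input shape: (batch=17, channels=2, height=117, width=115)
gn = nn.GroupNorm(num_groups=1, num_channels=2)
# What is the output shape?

Input shape: (17, 2, 117, 115)
Output shape: (17, 2, 117, 115)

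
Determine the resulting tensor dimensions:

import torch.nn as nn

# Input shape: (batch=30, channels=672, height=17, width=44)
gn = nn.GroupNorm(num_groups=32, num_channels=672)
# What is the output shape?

Input shape: (30, 672, 17, 44)
Output shape: (30, 672, 17, 44)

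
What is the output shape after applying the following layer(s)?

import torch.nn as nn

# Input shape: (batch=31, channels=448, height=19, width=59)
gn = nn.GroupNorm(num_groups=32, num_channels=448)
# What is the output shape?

Input shape: (31, 448, 19, 59)
Output shape: (31, 448, 19, 59)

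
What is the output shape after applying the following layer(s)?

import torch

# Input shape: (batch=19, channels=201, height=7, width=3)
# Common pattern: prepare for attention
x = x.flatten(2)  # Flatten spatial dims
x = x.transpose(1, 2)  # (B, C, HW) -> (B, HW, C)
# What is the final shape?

Input shape: (19, 201, 7, 3)
  -> after flatten(2): (19, 201, 21)
Output shape: (19, 21, 201)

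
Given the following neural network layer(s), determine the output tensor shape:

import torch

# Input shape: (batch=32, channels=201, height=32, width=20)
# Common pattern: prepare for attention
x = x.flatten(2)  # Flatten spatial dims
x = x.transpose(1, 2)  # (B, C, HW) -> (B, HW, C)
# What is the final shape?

Input shape: (32, 201, 32, 20)
  -> after flatten(2): (32, 201, 640)
Output shape: (32, 640, 201)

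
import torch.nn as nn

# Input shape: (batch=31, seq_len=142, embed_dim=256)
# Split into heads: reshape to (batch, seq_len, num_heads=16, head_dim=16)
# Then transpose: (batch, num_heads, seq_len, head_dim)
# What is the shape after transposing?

Input shape: (31, 142, 256)
  -> after reshape: (31, 142, 16, 16)
Output shape: (31, 16, 142, 16)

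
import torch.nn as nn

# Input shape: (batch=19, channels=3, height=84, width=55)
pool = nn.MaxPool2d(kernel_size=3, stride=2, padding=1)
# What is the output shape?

Input shape: (19, 3, 84, 55)
Output shape: (19, 3, 42, 28)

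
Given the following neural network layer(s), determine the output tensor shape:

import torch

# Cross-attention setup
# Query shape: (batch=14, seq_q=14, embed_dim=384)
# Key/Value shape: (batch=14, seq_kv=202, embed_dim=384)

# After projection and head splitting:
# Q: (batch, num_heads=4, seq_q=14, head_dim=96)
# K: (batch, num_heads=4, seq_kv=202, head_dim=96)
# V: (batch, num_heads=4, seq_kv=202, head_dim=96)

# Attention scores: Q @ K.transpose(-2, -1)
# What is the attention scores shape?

Input shape: (14, 14, 384)
Output shape: (14, 4, 14, 202)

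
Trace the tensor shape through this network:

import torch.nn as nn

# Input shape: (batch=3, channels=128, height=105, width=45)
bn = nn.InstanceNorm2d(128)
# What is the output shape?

Input shape: (3, 128, 105, 45)
Output shape: (3, 128, 105, 45)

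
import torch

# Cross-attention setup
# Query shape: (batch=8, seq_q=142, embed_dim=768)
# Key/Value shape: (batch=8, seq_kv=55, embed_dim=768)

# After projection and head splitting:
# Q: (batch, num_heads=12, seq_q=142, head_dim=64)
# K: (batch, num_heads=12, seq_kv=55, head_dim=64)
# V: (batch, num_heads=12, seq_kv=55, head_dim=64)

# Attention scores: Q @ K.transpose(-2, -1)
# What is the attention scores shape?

Input shape: (8, 142, 768)
Output shape: (8, 12, 142, 55)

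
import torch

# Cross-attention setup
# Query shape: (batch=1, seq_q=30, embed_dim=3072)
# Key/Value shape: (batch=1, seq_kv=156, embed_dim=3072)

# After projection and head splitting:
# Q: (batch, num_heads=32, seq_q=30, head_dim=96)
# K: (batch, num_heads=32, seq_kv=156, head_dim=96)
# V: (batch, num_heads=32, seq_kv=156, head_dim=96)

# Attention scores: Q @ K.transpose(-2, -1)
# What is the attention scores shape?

Input shape: (1, 30, 3072)
Output shape: (1, 32, 30, 156)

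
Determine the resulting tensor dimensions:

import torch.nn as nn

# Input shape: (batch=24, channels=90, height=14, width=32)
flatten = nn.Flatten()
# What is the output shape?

Input shape: (24, 90, 14, 32)
Output shape: (24, 40320)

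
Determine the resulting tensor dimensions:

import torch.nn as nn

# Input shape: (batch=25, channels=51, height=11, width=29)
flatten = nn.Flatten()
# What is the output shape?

Input shape: (25, 51, 11, 29)
Output shape: (25, 16269)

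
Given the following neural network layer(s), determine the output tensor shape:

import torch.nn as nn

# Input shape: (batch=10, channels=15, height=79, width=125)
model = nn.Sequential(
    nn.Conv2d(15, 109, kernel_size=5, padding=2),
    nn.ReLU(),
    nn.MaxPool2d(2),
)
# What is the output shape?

Input shape: (10, 15, 79, 125)
  -> after Conv2d: (10, 109, 79, 125)
  -> after ReLU: (10, 109, 79, 125)
Output shape: (10, 109, 39, 62)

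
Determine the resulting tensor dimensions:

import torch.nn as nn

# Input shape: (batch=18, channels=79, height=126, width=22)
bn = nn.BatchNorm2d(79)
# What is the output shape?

Input shape: (18, 79, 126, 22)
Output shape: (18, 79, 126, 22)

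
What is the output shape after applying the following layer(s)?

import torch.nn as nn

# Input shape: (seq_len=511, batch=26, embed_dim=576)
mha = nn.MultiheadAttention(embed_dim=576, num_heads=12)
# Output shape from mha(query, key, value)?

Input shape: (511, 26, 576)
Output shape: (511, 26, 576)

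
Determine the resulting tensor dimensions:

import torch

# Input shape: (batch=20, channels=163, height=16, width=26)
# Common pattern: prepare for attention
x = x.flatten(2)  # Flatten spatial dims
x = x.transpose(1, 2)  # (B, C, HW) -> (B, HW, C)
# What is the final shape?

Input shape: (20, 163, 16, 26)
  -> after flatten(2): (20, 163, 416)
Output shape: (20, 416, 163)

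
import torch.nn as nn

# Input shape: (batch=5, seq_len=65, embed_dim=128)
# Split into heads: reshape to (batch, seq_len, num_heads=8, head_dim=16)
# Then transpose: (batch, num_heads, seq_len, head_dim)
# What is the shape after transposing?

Input shape: (5, 65, 128)
  -> after reshape: (5, 65, 8, 16)
Output shape: (5, 8, 65, 16)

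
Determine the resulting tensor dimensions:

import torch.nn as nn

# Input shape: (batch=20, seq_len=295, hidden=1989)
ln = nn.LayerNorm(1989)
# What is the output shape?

Input shape: (20, 295, 1989)
Output shape: (20, 295, 1989)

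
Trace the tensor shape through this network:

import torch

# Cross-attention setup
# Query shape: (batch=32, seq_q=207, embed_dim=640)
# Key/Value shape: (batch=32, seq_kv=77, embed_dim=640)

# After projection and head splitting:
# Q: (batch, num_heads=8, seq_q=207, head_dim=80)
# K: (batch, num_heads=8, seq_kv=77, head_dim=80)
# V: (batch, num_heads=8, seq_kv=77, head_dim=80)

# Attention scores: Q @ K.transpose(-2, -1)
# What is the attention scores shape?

Input shape: (32, 207, 640)
Output shape: (32, 8, 207, 77)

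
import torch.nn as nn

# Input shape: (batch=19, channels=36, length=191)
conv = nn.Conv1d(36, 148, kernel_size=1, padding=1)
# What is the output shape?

Input shape: (19, 36, 191)
Output shape: (19, 148, 193)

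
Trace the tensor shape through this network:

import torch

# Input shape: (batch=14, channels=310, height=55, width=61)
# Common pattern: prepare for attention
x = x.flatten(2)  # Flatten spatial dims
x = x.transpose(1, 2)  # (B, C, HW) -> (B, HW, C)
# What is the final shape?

Input shape: (14, 310, 55, 61)
  -> after flatten(2): (14, 310, 3355)
Output shape: (14, 3355, 310)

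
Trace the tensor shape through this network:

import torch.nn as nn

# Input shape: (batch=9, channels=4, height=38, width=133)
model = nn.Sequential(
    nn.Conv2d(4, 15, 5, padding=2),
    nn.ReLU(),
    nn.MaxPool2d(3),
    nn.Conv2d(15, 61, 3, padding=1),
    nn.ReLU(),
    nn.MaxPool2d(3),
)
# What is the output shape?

Input shape: (9, 4, 38, 133)
  -> after first Conv2d: (9, 15, 38, 133)
  -> after first MaxPool2d: (9, 15, 12, 44)
  -> after second Conv2d: (9, 61, 12, 44)
Output shape: (9, 61, 4, 14)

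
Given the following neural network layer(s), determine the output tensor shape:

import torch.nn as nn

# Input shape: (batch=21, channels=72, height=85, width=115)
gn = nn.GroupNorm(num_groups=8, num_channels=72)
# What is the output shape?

Input shape: (21, 72, 85, 115)
Output shape: (21, 72, 85, 115)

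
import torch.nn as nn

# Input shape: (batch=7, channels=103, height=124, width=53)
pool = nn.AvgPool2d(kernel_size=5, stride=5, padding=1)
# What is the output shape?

Input shape: (7, 103, 124, 53)
Output shape: (7, 103, 25, 11)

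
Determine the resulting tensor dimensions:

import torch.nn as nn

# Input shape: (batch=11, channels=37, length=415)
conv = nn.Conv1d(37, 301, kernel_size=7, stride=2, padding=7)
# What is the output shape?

Input shape: (11, 37, 415)
Output shape: (11, 301, 212)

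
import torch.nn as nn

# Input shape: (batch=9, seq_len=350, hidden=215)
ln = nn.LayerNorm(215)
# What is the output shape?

Input shape: (9, 350, 215)
Output shape: (9, 350, 215)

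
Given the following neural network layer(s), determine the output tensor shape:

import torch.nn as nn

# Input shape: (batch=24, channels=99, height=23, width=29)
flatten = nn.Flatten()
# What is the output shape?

Input shape: (24, 99, 23, 29)
Output shape: (24, 66033)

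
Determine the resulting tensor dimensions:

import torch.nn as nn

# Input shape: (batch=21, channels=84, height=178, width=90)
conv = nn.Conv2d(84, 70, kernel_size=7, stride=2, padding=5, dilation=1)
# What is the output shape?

Input shape: (21, 84, 178, 90)
Output shape: (21, 70, 91, 47)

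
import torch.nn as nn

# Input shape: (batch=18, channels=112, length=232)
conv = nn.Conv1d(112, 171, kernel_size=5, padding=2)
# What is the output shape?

Input shape: (18, 112, 232)
Output shape: (18, 171, 232)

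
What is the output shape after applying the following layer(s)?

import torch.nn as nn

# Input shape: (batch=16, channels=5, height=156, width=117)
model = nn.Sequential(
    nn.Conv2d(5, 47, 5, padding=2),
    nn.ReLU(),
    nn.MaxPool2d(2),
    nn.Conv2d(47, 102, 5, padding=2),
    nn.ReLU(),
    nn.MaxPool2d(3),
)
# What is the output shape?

Input shape: (16, 5, 156, 117)
  -> after first Conv2d: (16, 47, 156, 117)
  -> after first MaxPool2d: (16, 47, 78, 58)
  -> after second Conv2d: (16, 102, 78, 58)
Output shape: (16, 102, 26, 19)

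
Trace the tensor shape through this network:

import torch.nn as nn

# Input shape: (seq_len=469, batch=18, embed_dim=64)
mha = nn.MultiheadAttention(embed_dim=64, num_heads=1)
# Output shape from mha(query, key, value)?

Input shape: (469, 18, 64)
Output shape: (469, 18, 64)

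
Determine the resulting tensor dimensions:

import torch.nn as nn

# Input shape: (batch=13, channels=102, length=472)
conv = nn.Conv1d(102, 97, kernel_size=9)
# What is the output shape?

Input shape: (13, 102, 472)
Output shape: (13, 97, 464)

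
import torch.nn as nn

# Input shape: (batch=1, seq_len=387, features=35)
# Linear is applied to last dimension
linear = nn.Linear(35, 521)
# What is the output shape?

Input shape: (1, 387, 35)
Output shape: (1, 387, 521)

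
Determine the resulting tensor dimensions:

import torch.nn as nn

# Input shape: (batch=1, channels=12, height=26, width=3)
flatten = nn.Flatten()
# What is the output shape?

Input shape: (1, 12, 26, 3)
Output shape: (1, 936)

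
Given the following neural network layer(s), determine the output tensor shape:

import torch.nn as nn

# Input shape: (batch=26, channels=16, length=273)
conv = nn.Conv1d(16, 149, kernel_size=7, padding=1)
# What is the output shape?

Input shape: (26, 16, 273)
Output shape: (26, 149, 269)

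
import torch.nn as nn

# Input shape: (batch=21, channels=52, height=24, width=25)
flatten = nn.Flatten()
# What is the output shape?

Input shape: (21, 52, 24, 25)
Output shape: (21, 31200)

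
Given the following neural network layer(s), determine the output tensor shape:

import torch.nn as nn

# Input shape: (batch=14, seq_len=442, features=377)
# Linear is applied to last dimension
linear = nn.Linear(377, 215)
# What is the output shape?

Input shape: (14, 442, 377)
Output shape: (14, 442, 215)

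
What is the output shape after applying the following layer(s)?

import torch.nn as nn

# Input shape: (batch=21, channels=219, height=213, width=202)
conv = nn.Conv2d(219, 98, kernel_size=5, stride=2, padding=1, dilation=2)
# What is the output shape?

Input shape: (21, 219, 213, 202)
Output shape: (21, 98, 104, 98)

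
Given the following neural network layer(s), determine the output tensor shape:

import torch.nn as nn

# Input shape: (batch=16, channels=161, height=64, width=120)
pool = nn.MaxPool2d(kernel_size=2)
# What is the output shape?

Input shape: (16, 161, 64, 120)
Output shape: (16, 161, 32, 60)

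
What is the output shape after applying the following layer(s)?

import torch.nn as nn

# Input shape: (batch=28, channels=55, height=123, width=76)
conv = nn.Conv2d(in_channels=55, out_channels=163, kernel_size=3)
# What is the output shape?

Input shape: (28, 55, 123, 76)
Output shape: (28, 163, 121, 74)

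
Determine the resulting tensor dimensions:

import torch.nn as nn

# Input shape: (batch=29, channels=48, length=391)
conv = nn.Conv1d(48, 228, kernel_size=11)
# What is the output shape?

Input shape: (29, 48, 391)
Output shape: (29, 228, 381)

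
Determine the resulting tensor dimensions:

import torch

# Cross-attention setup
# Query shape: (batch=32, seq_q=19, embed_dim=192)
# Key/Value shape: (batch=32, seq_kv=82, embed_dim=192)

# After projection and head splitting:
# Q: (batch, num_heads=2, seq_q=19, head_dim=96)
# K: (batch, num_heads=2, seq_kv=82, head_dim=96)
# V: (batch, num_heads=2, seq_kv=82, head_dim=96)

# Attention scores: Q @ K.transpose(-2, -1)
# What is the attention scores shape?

Input shape: (32, 19, 192)
Output shape: (32, 2, 19, 82)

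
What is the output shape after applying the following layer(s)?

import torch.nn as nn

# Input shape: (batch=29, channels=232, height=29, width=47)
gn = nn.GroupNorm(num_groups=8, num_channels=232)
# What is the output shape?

Input shape: (29, 232, 29, 47)
Output shape: (29, 232, 29, 47)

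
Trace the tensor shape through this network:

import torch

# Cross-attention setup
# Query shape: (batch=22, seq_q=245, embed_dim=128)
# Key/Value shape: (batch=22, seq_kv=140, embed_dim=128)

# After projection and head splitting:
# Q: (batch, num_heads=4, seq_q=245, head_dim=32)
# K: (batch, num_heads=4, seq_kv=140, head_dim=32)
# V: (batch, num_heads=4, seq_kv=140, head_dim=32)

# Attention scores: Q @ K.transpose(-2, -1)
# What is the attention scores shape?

Input shape: (22, 245, 128)
Output shape: (22, 4, 245, 140)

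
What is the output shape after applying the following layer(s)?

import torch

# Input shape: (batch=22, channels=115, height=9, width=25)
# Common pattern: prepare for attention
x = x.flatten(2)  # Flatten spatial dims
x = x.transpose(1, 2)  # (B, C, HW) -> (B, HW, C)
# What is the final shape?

Input shape: (22, 115, 9, 25)
  -> after flatten(2): (22, 115, 225)
Output shape: (22, 225, 115)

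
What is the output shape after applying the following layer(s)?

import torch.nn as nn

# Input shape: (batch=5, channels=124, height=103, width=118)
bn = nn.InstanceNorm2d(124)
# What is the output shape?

Input shape: (5, 124, 103, 118)
Output shape: (5, 124, 103, 118)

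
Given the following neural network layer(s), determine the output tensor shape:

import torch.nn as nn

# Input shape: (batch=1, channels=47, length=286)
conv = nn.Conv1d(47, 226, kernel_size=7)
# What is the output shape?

Input shape: (1, 47, 286)
Output shape: (1, 226, 280)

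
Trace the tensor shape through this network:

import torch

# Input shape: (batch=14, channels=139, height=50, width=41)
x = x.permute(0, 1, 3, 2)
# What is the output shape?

Input shape: (14, 139, 50, 41)
Output shape: (14, 139, 41, 50)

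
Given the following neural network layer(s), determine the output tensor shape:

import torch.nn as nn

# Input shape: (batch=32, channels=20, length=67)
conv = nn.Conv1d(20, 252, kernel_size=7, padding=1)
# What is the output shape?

Input shape: (32, 20, 67)
Output shape: (32, 252, 63)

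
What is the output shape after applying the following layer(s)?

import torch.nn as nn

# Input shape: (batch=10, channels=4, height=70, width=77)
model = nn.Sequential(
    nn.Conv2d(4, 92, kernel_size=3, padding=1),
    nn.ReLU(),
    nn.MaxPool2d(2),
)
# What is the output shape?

Input shape: (10, 4, 70, 77)
  -> after Conv2d: (10, 92, 70, 77)
  -> after ReLU: (10, 92, 70, 77)
Output shape: (10, 92, 35, 38)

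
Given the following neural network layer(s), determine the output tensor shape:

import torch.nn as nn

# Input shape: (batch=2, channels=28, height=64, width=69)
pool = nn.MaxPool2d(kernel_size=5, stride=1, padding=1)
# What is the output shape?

Input shape: (2, 28, 64, 69)
Output shape: (2, 28, 62, 67)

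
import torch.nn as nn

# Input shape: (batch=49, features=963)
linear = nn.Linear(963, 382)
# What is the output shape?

Input shape: (49, 963)
Output shape: (49, 382)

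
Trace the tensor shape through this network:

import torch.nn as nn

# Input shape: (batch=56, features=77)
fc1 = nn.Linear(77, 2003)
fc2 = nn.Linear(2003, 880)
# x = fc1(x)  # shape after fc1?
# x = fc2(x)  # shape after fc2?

Input shape: (56, 77)
  -> after fc1: (56, 2003)
Output shape: (56, 880)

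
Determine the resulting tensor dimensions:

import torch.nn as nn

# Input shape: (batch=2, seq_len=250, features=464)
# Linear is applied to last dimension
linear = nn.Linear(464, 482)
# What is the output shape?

Input shape: (2, 250, 464)
Output shape: (2, 250, 482)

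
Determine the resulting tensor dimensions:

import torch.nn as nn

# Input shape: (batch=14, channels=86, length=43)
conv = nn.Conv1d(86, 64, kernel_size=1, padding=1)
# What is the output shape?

Input shape: (14, 86, 43)
Output shape: (14, 64, 45)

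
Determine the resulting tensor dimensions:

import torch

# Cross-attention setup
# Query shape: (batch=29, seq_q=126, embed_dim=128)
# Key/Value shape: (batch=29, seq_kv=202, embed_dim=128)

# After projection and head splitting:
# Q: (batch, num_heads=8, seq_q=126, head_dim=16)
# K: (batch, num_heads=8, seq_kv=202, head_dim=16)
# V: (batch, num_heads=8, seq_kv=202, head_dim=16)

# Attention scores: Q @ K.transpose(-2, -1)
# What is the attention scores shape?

Input shape: (29, 126, 128)
Output shape: (29, 8, 126, 202)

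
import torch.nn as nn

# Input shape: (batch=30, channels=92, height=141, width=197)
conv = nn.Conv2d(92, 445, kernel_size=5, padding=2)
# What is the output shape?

Input shape: (30, 92, 141, 197)
Output shape: (30, 445, 141, 197)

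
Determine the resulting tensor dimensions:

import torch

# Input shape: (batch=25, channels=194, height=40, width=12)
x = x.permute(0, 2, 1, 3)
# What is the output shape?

Input shape: (25, 194, 40, 12)
Output shape: (25, 40, 194, 12)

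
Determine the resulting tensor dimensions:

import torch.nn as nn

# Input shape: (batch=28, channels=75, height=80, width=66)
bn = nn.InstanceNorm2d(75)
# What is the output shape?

Input shape: (28, 75, 80, 66)
Output shape: (28, 75, 80, 66)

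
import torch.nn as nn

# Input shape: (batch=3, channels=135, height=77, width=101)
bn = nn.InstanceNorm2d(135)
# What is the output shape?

Input shape: (3, 135, 77, 101)
Output shape: (3, 135, 77, 101)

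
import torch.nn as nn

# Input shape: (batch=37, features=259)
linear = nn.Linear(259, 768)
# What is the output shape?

Input shape: (37, 259)
Output shape: (37, 768)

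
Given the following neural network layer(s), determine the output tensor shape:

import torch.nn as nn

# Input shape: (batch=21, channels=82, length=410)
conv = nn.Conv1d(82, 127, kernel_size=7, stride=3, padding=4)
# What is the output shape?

Input shape: (21, 82, 410)
Output shape: (21, 127, 138)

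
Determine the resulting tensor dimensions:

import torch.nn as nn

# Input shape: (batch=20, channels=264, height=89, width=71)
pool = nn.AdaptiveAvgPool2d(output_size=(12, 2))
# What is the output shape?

Input shape: (20, 264, 89, 71)
Output shape: (20, 264, 12, 2)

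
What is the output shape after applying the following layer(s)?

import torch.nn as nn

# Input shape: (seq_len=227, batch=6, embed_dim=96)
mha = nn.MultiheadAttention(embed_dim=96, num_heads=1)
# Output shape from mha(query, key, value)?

Input shape: (227, 6, 96)
Output shape: (227, 6, 96)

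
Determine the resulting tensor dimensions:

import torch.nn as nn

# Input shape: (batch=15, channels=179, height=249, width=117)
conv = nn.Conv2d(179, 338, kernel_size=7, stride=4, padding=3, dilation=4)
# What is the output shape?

Input shape: (15, 179, 249, 117)
Output shape: (15, 338, 58, 25)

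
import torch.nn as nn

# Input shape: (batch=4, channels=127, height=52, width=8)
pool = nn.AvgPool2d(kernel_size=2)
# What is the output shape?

Input shape: (4, 127, 52, 8)
Output shape: (4, 127, 26, 4)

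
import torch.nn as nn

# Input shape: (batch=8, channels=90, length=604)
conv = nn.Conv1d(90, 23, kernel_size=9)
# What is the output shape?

Input shape: (8, 90, 604)
Output shape: (8, 23, 596)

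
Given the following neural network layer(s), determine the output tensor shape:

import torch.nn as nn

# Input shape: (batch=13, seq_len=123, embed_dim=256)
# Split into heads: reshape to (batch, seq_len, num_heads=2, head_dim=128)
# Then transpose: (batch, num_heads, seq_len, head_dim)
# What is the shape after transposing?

Input shape: (13, 123, 256)
  -> after reshape: (13, 123, 2, 128)
Output shape: (13, 2, 123, 128)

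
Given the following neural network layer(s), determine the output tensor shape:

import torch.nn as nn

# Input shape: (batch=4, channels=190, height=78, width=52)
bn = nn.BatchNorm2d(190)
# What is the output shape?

Input shape: (4, 190, 78, 52)
Output shape: (4, 190, 78, 52)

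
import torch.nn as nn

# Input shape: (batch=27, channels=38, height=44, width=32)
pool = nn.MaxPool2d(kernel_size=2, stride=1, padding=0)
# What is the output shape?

Input shape: (27, 38, 44, 32)
Output shape: (27, 38, 43, 31)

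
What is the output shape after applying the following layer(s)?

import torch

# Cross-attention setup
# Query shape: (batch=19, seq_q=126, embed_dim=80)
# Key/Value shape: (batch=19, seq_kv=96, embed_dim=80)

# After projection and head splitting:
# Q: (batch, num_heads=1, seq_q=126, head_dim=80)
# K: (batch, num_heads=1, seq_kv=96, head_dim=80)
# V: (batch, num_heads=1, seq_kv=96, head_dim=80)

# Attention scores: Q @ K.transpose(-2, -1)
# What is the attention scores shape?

Input shape: (19, 126, 80)
Output shape: (19, 1, 126, 96)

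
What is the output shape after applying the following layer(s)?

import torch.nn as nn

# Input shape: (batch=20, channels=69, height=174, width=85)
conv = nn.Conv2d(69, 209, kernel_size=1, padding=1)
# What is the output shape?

Input shape: (20, 69, 174, 85)
Output shape: (20, 209, 176, 87)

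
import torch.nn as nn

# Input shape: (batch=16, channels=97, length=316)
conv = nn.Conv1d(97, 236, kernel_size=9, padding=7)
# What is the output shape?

Input shape: (16, 97, 316)
Output shape: (16, 236, 322)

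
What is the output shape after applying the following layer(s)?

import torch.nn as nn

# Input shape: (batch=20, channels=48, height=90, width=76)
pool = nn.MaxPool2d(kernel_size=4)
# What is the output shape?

Input shape: (20, 48, 90, 76)
Output shape: (20, 48, 22, 19)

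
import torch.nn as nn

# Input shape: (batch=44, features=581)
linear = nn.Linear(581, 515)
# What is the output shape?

Input shape: (44, 581)
Output shape: (44, 515)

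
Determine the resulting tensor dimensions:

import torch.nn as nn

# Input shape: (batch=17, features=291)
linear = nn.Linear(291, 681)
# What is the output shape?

Input shape: (17, 291)
Output shape: (17, 681)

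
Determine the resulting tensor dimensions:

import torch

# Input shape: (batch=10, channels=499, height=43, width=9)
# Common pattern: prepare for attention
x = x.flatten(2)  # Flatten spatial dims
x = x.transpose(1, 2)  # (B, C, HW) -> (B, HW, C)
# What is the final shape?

Input shape: (10, 499, 43, 9)
  -> after flatten(2): (10, 499, 387)
Output shape: (10, 387, 499)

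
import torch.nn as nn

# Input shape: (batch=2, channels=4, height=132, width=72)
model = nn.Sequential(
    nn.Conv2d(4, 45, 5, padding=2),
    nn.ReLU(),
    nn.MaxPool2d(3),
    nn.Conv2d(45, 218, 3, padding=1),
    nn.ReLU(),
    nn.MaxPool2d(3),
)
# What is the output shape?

Input shape: (2, 4, 132, 72)
  -> after first Conv2d: (2, 45, 132, 72)
  -> after first MaxPool2d: (2, 45, 44, 24)
  -> after second Conv2d: (2, 218, 44, 24)
Output shape: (2, 218, 14, 8)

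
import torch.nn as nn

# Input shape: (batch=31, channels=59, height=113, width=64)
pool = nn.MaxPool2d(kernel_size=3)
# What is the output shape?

Input shape: (31, 59, 113, 64)
Output shape: (31, 59, 37, 21)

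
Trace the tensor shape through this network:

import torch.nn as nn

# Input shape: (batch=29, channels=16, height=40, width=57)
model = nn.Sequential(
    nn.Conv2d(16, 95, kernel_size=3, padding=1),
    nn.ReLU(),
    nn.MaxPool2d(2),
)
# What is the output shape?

Input shape: (29, 16, 40, 57)
  -> after Conv2d: (29, 95, 40, 57)
  -> after ReLU: (29, 95, 40, 57)
Output shape: (29, 95, 20, 28)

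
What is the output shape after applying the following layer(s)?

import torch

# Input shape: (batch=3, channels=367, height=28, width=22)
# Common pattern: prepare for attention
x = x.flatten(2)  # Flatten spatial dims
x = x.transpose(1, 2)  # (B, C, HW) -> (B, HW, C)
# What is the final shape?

Input shape: (3, 367, 28, 22)
  -> after flatten(2): (3, 367, 616)
Output shape: (3, 616, 367)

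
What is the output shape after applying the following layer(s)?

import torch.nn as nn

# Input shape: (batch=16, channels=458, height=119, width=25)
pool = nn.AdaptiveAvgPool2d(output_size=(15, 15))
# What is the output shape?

Input shape: (16, 458, 119, 25)
Output shape: (16, 458, 15, 15)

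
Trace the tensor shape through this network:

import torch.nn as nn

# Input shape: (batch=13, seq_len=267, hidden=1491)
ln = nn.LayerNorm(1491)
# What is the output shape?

Input shape: (13, 267, 1491)
Output shape: (13, 267, 1491)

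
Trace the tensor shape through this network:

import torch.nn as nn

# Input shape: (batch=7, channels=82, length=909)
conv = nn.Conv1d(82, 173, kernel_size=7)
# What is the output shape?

Input shape: (7, 82, 909)
Output shape: (7, 173, 903)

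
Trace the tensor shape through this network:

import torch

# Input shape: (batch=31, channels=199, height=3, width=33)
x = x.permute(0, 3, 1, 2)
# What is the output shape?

Input shape: (31, 199, 3, 33)
Output shape: (31, 33, 199, 3)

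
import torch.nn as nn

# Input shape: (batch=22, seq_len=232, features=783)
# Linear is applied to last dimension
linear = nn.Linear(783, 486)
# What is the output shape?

Input shape: (22, 232, 783)
Output shape: (22, 232, 486)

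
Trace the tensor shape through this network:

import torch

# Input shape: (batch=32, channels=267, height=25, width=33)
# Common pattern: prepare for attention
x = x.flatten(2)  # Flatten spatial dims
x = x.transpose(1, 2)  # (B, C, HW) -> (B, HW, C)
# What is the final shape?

Input shape: (32, 267, 25, 33)
  -> after flatten(2): (32, 267, 825)
Output shape: (32, 825, 267)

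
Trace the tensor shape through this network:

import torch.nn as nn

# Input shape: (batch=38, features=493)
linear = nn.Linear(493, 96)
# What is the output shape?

Input shape: (38, 493)
Output shape: (38, 96)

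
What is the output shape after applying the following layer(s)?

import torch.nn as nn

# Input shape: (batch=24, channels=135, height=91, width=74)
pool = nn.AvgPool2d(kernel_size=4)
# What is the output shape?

Input shape: (24, 135, 91, 74)
Output shape: (24, 135, 22, 18)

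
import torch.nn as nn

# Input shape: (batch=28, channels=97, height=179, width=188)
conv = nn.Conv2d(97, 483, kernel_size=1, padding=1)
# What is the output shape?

Input shape: (28, 97, 179, 188)
Output shape: (28, 483, 181, 190)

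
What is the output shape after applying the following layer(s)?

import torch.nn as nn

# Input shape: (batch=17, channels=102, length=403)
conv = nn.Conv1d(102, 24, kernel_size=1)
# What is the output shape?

Input shape: (17, 102, 403)
Output shape: (17, 24, 403)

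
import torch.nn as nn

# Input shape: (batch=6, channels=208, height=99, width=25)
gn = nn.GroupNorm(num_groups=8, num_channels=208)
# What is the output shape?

Input shape: (6, 208, 99, 25)
Output shape: (6, 208, 99, 25)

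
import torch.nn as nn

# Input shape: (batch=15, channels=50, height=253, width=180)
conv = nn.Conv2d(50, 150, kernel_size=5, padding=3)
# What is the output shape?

Input shape: (15, 50, 253, 180)
Output shape: (15, 150, 255, 182)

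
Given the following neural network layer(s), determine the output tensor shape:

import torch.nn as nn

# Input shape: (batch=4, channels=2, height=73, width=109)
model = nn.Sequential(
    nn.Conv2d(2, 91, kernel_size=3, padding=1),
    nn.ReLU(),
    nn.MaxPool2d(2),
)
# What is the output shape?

Input shape: (4, 2, 73, 109)
  -> after Conv2d: (4, 91, 73, 109)
  -> after ReLU: (4, 91, 73, 109)
Output shape: (4, 91, 36, 54)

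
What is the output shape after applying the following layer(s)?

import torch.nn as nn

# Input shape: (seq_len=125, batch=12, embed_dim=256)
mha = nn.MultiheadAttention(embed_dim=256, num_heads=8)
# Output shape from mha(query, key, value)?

Input shape: (125, 12, 256)
Output shape: (125, 12, 256)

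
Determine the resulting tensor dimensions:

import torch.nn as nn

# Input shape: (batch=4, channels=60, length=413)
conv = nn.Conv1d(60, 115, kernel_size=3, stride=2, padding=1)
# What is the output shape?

Input shape: (4, 60, 413)
Output shape: (4, 115, 207)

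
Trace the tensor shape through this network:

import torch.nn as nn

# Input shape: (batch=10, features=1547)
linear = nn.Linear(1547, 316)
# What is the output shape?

Input shape: (10, 1547)
Output shape: (10, 316)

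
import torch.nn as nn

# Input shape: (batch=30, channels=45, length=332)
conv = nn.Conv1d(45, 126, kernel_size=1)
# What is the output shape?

Input shape: (30, 45, 332)
Output shape: (30, 126, 332)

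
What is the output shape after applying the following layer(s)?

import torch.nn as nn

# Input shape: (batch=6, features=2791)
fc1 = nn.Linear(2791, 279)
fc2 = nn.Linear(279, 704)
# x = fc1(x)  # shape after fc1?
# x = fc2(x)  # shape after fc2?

Input shape: (6, 2791)
  -> after fc1: (6, 279)
Output shape: (6, 704)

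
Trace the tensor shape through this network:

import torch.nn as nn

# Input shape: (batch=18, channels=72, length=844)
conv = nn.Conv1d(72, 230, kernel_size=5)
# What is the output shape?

Input shape: (18, 72, 844)
Output shape: (18, 230, 840)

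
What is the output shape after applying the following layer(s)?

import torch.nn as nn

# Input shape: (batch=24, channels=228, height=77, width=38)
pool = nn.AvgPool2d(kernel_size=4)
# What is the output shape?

Input shape: (24, 228, 77, 38)
Output shape: (24, 228, 19, 9)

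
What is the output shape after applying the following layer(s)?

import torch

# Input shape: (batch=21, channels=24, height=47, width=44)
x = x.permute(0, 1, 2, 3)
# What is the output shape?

Input shape: (21, 24, 47, 44)
Output shape: (21, 24, 47, 44)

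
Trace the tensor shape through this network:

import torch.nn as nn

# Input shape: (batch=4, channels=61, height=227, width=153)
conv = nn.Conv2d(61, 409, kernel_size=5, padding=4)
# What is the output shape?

Input shape: (4, 61, 227, 153)
Output shape: (4, 409, 231, 157)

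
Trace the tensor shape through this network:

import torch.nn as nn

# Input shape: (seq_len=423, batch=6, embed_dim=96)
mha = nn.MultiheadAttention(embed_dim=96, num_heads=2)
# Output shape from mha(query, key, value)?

Input shape: (423, 6, 96)
Output shape: (423, 6, 96)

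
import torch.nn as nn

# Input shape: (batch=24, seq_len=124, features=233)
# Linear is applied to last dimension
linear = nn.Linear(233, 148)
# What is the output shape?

Input shape: (24, 124, 233)
Output shape: (24, 124, 148)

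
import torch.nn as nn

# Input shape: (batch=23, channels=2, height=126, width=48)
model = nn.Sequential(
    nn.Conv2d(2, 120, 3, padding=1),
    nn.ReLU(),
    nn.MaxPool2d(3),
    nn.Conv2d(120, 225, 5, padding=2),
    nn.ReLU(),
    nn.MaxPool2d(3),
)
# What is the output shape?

Input shape: (23, 2, 126, 48)
  -> after first Conv2d: (23, 120, 126, 48)
  -> after first MaxPool2d: (23, 120, 42, 16)
  -> after second Conv2d: (23, 225, 42, 16)
Output shape: (23, 225, 14, 5)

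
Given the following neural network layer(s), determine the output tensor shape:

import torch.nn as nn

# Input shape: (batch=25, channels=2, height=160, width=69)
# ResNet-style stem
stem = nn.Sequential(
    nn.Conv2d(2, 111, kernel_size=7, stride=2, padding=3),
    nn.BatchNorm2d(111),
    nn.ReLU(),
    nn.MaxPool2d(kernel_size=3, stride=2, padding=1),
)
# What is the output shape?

Input shape: (25, 2, 160, 69)
  -> after Conv2d 7x7 stride=2: (25, 111, 80, 35)
Output shape: (25, 111, 40, 18)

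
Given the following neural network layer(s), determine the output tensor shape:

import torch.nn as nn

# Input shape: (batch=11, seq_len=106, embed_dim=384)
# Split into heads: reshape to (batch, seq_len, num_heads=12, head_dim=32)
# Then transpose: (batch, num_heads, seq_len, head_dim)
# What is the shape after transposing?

Input shape: (11, 106, 384)
  -> after reshape: (11, 106, 12, 32)
Output shape: (11, 12, 106, 32)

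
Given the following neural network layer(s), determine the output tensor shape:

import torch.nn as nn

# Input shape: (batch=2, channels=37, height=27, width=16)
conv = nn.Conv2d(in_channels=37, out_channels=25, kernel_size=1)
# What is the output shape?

Input shape: (2, 37, 27, 16)
Output shape: (2, 25, 27, 16)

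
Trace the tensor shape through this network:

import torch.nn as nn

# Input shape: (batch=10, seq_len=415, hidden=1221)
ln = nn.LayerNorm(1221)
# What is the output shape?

Input shape: (10, 415, 1221)
Output shape: (10, 415, 1221)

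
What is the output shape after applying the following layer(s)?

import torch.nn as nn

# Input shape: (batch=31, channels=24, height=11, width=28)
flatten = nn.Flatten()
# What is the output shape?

Input shape: (31, 24, 11, 28)
Output shape: (31, 7392)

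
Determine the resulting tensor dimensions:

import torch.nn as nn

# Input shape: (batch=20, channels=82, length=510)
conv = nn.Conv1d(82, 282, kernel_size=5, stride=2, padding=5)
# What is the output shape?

Input shape: (20, 82, 510)
Output shape: (20, 282, 258)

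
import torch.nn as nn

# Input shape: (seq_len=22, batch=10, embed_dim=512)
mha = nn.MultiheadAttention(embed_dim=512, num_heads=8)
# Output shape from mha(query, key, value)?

Input shape: (22, 10, 512)
Output shape: (22, 10, 512)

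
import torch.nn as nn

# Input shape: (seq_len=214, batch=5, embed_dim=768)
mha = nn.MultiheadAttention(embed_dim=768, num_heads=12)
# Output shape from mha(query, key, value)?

Input shape: (214, 5, 768)
Output shape: (214, 5, 768)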